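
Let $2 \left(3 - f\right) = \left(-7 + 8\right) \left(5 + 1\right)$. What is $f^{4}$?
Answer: $0$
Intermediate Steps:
$f = 0$ ($f = 3 - \frac{\left(-7 + 8\right) \left(5 + 1\right)}{2} = 3 - \frac{1 \cdot 6}{2} = 3 - 3 = 0$)
$f^{4} = 0^{4} = 0$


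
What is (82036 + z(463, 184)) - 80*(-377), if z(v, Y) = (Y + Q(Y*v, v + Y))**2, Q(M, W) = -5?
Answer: 144237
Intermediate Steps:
z(v, Y) = (-5 + Y)**2 (z(v, Y) = (Y - 5)**2 = (-5 + Y)**2)
(82036 + z(463, 184)) - 80*(-377) = (82036 + (-5 + 184)**2) - 80*(-377) = (82036 + 179**2) + 30160 = (82036 + 32041) + 30160 = 114077 + 30160 = 144237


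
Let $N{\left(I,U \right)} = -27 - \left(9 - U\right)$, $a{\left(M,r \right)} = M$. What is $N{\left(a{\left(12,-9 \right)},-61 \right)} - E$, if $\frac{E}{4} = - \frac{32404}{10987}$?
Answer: $- \frac{936123}{10987} \approx -85.203$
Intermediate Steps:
$E = - \frac{129616}{10987}$ ($E = 4 \left(- \frac{32404}{10987}\right) = - \frac{129616}{10987} \approx -11.797$)
$N{\left(I,U \right)} = -36 + U$ ($N{\left(I,U \right)} = -27 + \left(-9 + U\right) = -36 + U$)
$N{\left(a{\left(12,-9 \right)},-61 \right)} - E = \left(-36 - 61\right) - - \frac{129616}{10987} = -97 + \frac{129616}{10987} = - \frac{936123}{10987}$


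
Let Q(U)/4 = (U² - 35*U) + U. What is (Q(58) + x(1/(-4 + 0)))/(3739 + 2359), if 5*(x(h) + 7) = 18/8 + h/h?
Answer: 111233/121960 ≈ 0.91204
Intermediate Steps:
Q(U) = -136*U + 4*U² (Q(U) = 4*((U² - 35*U) + U) = 4*(U² - 34*U) = -136*U + 4*U²)
x(h) = -127/20 (x(h) = -7 + (18/8 + h/h)/5 = -7 + (18*(⅛) + 1)/5 = -7 + (9/4 + 1)/5 = -7 + (⅕)*(13/4) = -7 + 13/20 = -127/20)
(Q(58) + x(1/(-4 + 0)))/(3739 + 2359) = (4*58*(-34 + 58) - 127/20)/(3739 + 2359) = (4*58*24 - 127/20)/6098 = (5568 - 127/20)*(1/6098) = (111233/20)*(1/6098) = 111233/121960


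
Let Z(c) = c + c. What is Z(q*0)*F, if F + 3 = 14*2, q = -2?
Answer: 0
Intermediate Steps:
Z(c) = 2*c
F = 25 (F = -3 + 14*2 = -3 + 28 = 25)
Z(q*0)*F = (2*(-2*0))*25 = (2*0)*25 = 0*25 = 0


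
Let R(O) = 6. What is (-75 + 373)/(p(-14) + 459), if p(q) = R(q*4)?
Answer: 298/465 ≈ 0.64086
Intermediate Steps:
p(q) = 6
(-75 + 373)/(p(-14) + 459) = (-75 + 373)/(6 + 459) = 298/465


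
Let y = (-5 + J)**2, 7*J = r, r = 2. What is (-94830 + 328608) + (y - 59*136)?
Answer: 11063035/49 ≈ 2.2578e+5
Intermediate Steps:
J = 2/7 (J = (1/7)*2 = 2/7 ≈ 0.28571)
y = 1089/49 (y = (-5 + 2/7)**2 = (-33/7)**2 = 1089/49 ≈ 22.224)
(-94830 + 328608) + (y - 59*136) = (-94830 + 328608) + (1089/49 - 59*136) = 233778 + (1089/49 - 8024) = 233778 - 392087/49 = 11063035/49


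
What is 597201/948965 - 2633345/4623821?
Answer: 262398287096/4387844295265 ≈ 0.059801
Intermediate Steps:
597201/948965 - 2633345/4623821 = 262398287096/4387844295265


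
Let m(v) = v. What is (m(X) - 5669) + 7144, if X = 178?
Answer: 1653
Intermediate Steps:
(m(X) - 5669) + 7144 = (178 - 5669) + 7144 = -5491 + 7144 = 1653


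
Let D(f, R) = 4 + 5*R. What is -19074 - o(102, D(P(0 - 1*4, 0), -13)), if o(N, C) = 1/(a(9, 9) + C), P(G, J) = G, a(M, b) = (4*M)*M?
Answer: -5016463/263 ≈ -19074.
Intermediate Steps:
a(M, b) = 4*M²
o(N, C) = 1/(324 + C) (o(N, C) = 1/(4*9² + C) = 1/(4*81 + C) = 1/(324 + C))
-19074 - o(102, D(P(0 - 1*4, 0), -13)) = -19074 - 1/(324 + (4 + 5*(-13))) = -19074 - 1/(324 + (4 - 65)) = -19074 - 1/(324 - 61) = -19074 - 1/263 = -5016463/263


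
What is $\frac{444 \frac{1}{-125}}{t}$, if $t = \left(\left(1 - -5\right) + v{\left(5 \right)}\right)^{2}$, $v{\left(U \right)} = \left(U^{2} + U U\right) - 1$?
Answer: $- \frac{444}{378125} \approx -0.0011742$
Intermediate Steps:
$v{\left(U \right)} = -1 + 2 U^{2}$ ($v{\left(U \right)} = \left(U^{2} + U^{2}\right) - 1 = 2 U^{2} - 1 = -1 + 2 U^{2}$)
$t = 3025$ ($t = \left(\left(1 - -5\right) - \left(1 - 2 \cdot 5^{2}\right)\right)^{2} = \left(\left(1 + 5\right) + \left(-1 + 2 \cdot 25\right)\right)^{2} = \left(6 + \left(-1 + 50\right)\right)^{2} = \left(6 + 49\right)^{2} = 55^{2} = 3025$)
$\frac{444 \frac{1}{-125}}{t} = \frac{444 \frac{1}{-125}}{3025} = 444 \left(- \frac{1}{125}\right) \frac{1}{3025} = \left(- \frac{444}{125}\right) \frac{1}{3025} = - \frac{444}{378125}$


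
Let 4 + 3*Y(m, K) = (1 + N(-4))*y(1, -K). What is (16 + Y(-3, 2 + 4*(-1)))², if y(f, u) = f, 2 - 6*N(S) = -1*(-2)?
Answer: 225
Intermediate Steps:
N(S) = 0 (N(S) = ⅓ - (-1)*(-2)/6 = ⅓ - ⅙*2 = ⅓ - ⅓ = 0)
Y(m, K) = -1 (Y(m, K) = -4/3 + ((1 + 0)*1)/3 = -4/3 + (1*1)/3 = -4/3 + (⅓)*1 = -4/3 + ⅓ = -1)
(16 + Y(-3, 2 + 4*(-1)))² = (16 - 1)² = 15² = 225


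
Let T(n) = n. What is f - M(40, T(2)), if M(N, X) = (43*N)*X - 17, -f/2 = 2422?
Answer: -8267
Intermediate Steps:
f = -4844 (f = -2*2422 = -4844)
M(N, X) = -17 + 43*N*X (M(N, X) = 43*N*X - 17 = -17 + 43*N*X)
f - M(40, T(2)) = -4844 - (-17 + 43*40*2) = -4844 - (-17 + 3440) = -4844 - 1*3423 = -4844 - 3423 = -8267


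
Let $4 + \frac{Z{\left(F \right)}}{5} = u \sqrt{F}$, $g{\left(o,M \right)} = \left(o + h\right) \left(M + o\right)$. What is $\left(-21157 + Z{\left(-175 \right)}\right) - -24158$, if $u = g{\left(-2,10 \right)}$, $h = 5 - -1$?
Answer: $2981 + 800 i \sqrt{7} \approx 2981.0 + 2116.6 i$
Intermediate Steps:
$h = 6$ ($h = 5 + 1 = 6$)
$g{\left(o,M \right)} = \left(6 + o\right) \left(M + o\right)$ ($g{\left(o,M \right)} = \left(o + 6\right) \left(M + o\right) = \left(6 + o\right) \left(M + o\right)$)
$u = 32$ ($u = \left(-2\right)^{2} + 6 \cdot 10 + 6 \left(-2\right) + 10 \left(-2\right) = 4 + 60 - 12 - 20 = 32$)
$Z{\left(F \right)} = -20 + 160 \sqrt{F}$ ($Z{\left(F \right)} = -20 + 5 \cdot 32 \sqrt{F} = -20 + 160 \sqrt{F}$)
$\left(-21157 + Z{\left(-175 \right)}\right) - -24158 = \left(-21157 - \left(20 - 160 \sqrt{-175}\right)\right) - -24158 = \left(-21157 - \left(20 - 160 \cdot 5 i \sqrt{7}\right)\right) + 24158 = \left(-21157 - \left(20 - 800 i \sqrt{7}\right)\right) + 24158 = \left(-21177 + 800 i \sqrt{7}\right) + 24158 = 2981 + 800 i \sqrt{7}$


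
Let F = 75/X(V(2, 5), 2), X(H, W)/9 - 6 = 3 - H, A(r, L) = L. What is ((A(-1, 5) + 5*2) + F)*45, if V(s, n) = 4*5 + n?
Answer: 10425/16 ≈ 651.56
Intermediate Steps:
V(s, n) = 20 + n
X(H, W) = 81 - 9*H (X(H, W) = 54 + 9*(3 - H) = 54 + (27 - 9*H) = 81 - 9*H)
F = -25/48 (F = 75/(81 - 9*(20 + 5)) = 75/(81 - 9*25) = 75/(81 - 225) = 75/(-144) = 75*(-1/144) = -25/48 ≈ -0.52083)
((A(-1, 5) + 5*2) + F)*45 = ((5 + 5*2) - 25/48)*45 = ((5 + 10) - 25/48)*45 = (15 - 25/48)*45 = (695/48)*45 = 10425/16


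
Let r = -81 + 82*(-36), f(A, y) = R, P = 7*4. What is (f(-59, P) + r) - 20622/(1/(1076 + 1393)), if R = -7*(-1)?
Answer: -50918744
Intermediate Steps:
P = 28
R = 7
f(A, y) = 7
r = -3033 (r = -81 - 2952 = -3033)
(f(-59, P) + r) - 20622/(1/(1076 + 1393)) = (7 - 3033) - 20622/(1/(1076 + 1393)) = -3026 - 20622/(1/2469) = -3026 - 20622/1/2469 = -3026 - 20622*2469 = -3026 - 50915718 = -50918744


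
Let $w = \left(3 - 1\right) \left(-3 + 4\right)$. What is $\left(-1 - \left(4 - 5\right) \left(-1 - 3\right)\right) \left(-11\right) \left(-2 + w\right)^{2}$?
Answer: $0$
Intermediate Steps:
$w = 2$ ($w = \left(3 - 1\right) 1 = 2 \cdot 1 = 2$)
$\left(-1 - \left(4 - 5\right) \left(-1 - 3\right)\right) \left(-11\right) \left(-2 + w\right)^{2} = \left(-1 - \left(4 - 5\right) \left(-1 - 3\right)\right) \left(-11\right) \left(-2 + 2\right)^{2} = \left(-1 - \left(-1\right) \left(-4\right)\right) \left(-11\right) 0^{2} = \left(-1 - 4\right) \left(-11\right) 0 = \left(-5\right) \left(-11\right) 0 = 55 \cdot 0 = 0$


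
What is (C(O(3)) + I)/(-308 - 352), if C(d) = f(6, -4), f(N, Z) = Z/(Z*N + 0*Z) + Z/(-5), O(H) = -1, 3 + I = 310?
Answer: -9239/19800 ≈ -0.46662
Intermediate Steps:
I = 307 (I = -3 + 310 = 307)
f(N, Z) = 1/N - Z/5 (f(N, Z) = Z/(N*Z + 0) + Z*(-⅕) = Z/((N*Z)) - Z/5 = Z*(1/(N*Z)) - Z/5 = 1/N - Z/5)
C(d) = 29/30 (C(d) = 1/6 - ⅕*(-4) = ⅙ + ⅘ = 29/30)
(C(O(3)) + I)/(-308 - 352) = (29/30 + 307)/(-308 - 352) = (9239/30)/(-660) = (9239/30)*(-1/660) = -9239/19800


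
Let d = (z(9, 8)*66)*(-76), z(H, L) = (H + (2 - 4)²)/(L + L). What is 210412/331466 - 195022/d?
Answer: 65500696358/1350889683 ≈ 48.487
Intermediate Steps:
z(H, L) = (4 + H)/(2*L) (z(H, L) = (H + (-2)²)/((2*L)) = (H + 4)*(1/(2*L)) = (4 + H)*(1/(2*L)) = (4 + H)/(2*L))
d = -8151/2 (d = (((½)*(4 + 9)/8)*66)*(-76) = (((½)*(⅛)*13)*66)*(-76) = ((13/16)*66)*(-76) = (429/8)*(-76) = -8151/2 ≈ -4075.5)
210412/331466 - 195022/d = 210412/331466 - 195022/(-8151/2) = 210412*(1/331466) - 195022*(-2/8151) = 105206/165733 + 390044/8151 = 65500696358/1350889683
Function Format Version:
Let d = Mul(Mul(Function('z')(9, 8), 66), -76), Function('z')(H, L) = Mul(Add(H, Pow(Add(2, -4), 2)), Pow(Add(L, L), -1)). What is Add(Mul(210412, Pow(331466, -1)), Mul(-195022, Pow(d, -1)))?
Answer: Rational(65500696358, 1350889683) ≈ 48.487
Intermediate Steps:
Function('z')(H, L) = Mul(Rational(1, 2), Pow(L, -1), Add(4, H)) (Function('z')(H, L) = Mul(Add(H, Pow(-2, 2)), Pow(Mul(2, L), -1)) = Mul(Add(H, 4), Mul(Rational(1, 2), Pow(L, -1))) = Mul(Add(4, H), Mul(Rational(1, 2), Pow(L, -1))) = Mul(Rational(1, 2), Pow(L, -1), Add(4, H)))
d = Rational(-8151, 2) (d = Mul(Mul(Mul(Rational(1, 2), Pow(8, -1), Add(4, 9)), 66), -76) = Mul(Mul(Mul(Rational(1, 2), Rational(1, 8), 13), 66), -76) = Mul(Mul(Rational(13, 16), 66), -76) = Mul(Rational(429, 8), -76) = Rational(-8151, 2) ≈ -4075.5)
Add(Mul(210412, Pow(331466, -1)), Mul(-195022, Pow(d, -1))) = Add(Mul(210412, Pow(331466, -1)), Mul(-195022, Pow(Rational(-8151, 2), -1))) = Add(Mul(210412, Rational(1, 331466)), Mul(-195022, Rational(-2, 8151))) = Add(Rational(105206, 165733), Rational(390044, 8151)) = Rational(65500696358, 1350889683)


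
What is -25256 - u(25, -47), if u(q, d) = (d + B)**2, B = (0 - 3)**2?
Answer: -26700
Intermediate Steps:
B = 9 (B = (-3)**2 = 9)
u(q, d) = (9 + d)**2 (u(q, d) = (d + 9)**2 = (9 + d)**2)
-25256 - u(25, -47) = -25256 - (9 - 47)**2 = -25256 - 1*(-38)**2 = -25256 - 1*1444 = -25256 - 1444 = -26700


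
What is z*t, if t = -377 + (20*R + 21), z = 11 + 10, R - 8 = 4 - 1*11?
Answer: -7056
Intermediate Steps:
R = 1 (R = 8 + (4 - 1*11) = 8 + (4 - 11) = 8 - 7 = 1)
z = 21
t = -336 (t = -377 + (20*1 + 21) = -377 + (20 + 21) = -377 + 41 = -336)
z*t = 21*(-336) = -7056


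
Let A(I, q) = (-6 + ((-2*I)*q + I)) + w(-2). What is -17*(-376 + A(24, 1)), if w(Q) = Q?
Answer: 6936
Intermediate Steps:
A(I, q) = -8 + I - 2*I*q (A(I, q) = (-6 + ((-2*I)*q + I)) - 2 = (-6 + (-2*I*q + I)) - 2 = (-6 + (I - 2*I*q)) - 2 = (-6 + I - 2*I*q) - 2 = -8 + I - 2*I*q)
-17*(-376 + A(24, 1)) = -17*(-376 + (-8 + 24 - 2*24*1)) = -17*(-376 + (-8 + 24 - 48)) = -17*(-376 - 32) = -17*(-408) = 6936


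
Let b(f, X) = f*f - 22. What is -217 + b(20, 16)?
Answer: 161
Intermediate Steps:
b(f, X) = -22 + f² (b(f, X) = f² - 22 = -22 + f²)
-217 + b(20, 16) = -217 + (-22 + 20²) = -217 + (-22 + 400) = -217 + 378 = 161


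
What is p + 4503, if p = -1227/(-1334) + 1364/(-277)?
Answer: 1662459857/369518 ≈ 4499.0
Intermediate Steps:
p = -1479697/369518 (p = -1227*(-1/1334) + 1364*(-1/277) = 1227/1334 - 1364/277 = -1479697/369518 ≈ -4.0044)
p + 4503 = -1479697/369518 + 4503 = 1662459857/369518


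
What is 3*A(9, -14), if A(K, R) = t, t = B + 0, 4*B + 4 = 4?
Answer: 0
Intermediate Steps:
B = 0 (B = -1 + (¼)*4 = -1 + 1 = 0)
t = 0 (t = 0 + 0 = 0)
A(K, R) = 0
3*A(9, -14) = 3*0 = 0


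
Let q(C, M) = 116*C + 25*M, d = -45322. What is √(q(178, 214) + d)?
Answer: 2*I*√4831 ≈ 139.01*I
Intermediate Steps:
q(C, M) = 25*M + 116*C
√(q(178, 214) + d) = √((25*214 + 116*178) - 45322) = √((5350 + 20648) - 45322) = √(25998 - 45322) = √(-19324) = 2*I*√4831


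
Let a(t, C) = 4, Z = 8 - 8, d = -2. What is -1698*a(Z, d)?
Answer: -6792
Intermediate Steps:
Z = 0
-1698*a(Z, d) = -1698*4 = -6792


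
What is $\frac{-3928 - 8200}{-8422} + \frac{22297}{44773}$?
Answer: $\frac{365396139}{188539103} \approx 1.938$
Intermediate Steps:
$\frac{-3928 - 8200}{-8422} + \frac{22297}{44773} = \left(-3928 - 8200\right) \left(- \frac{1}{8422}\right) + 22297 \cdot \frac{1}{44773} = \left(-12128\right) \left(- \frac{1}{8422}\right) + \frac{22297}{44773} = \frac{6064}{4211} + \frac{22297}{44773} = \frac{365396139}{188539103}$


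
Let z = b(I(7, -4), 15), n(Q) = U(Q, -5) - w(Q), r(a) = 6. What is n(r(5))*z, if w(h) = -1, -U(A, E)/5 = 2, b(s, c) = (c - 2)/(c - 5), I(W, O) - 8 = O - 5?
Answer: -117/10 ≈ -11.700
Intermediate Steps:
I(W, O) = 3 + O (I(W, O) = 8 + (O - 5) = 8 + (-5 + O) = 3 + O)
b(s, c) = (-2 + c)/(-5 + c)
U(A, E) = -10 (U(A, E) = -5*2 = -10)
n(Q) = -9 (n(Q) = -10 - 1*(-1) = -10 + 1 = -9)
z = 13/10 (z = (-2 + 15)/(-5 + 15) = 13/10 ≈ 1.3000)
n(r(5))*z = -9*13/10 = -117/10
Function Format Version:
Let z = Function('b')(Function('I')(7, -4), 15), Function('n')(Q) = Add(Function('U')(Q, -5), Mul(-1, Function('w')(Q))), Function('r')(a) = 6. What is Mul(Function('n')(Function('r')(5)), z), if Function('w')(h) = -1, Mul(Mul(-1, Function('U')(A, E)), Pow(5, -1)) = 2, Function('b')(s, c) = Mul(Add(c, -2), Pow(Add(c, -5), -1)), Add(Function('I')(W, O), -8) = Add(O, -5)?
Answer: Rational(-117, 10) ≈ -11.700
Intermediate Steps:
Function('I')(W, O) = Add(3, O) (Function('I')(W, O) = Add(8, Add(O, -5)) = Add(8, Add(-5, O)) = Add(3, O))
Function('b')(s, c) = Mul(Pow(Add(-5, c), -1), Add(-2, c)) (Function('b')(s, c) = Mul(Add(-2, c), Pow(Add(-5, c), -1)) = Mul(Pow(Add(-5, c), -1), Add(-2, c)))
Function('U')(A, E) = -10 (Function('U')(A, E) = Mul(-5, 2) = -10)
Function('n')(Q) = -9 (Function('n')(Q) = Add(-10, Mul(-1, -1)) = Add(-10, 1) = -9)
z = Rational(13, 10) (z = Mul(Pow(Add(-5, 15), -1), Add(-2, 15)) = Mul(Pow(10, -1), 13) = Mul(Rational(1, 10), 13) = Rational(13, 10) ≈ 1.3000)
Mul(Function('n')(Function('r')(5)), z) = Mul(-9, Rational(13, 10)) = Rational(-117, 10)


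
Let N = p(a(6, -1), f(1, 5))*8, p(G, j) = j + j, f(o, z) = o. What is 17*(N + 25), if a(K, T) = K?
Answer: 697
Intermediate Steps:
p(G, j) = 2*j
N = 16 (N = (2*1)*8 = 2*8 = 16)
17*(N + 25) = 17*(16 + 25) = 17*41 = 697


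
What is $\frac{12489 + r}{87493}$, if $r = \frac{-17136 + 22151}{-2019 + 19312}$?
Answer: $\frac{215977292}{1513016449} \approx 0.14275$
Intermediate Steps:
$r = \frac{5015}{17293} \approx 0.29$
$\frac{12489 + r}{87493} = \frac{12489 + \frac{5015}{17293}}{87493} = \frac{215977292}{17293} \cdot \frac{1}{87493} = \frac{215977292}{1513016449}$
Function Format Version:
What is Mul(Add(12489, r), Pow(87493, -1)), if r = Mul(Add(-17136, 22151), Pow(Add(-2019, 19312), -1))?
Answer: Rational(215977292, 1513016449) ≈ 0.14275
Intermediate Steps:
r = Rational(5015, 17293) (r = Mul(5015, Pow(17293, -1)) = Mul(5015, Rational(1, 17293)) = Rational(5015, 17293) ≈ 0.29000)
Mul(Add(12489, r), Pow(87493, -1)) = Mul(Add(12489, Rational(5015, 17293)), Pow(87493, -1)) = Mul(Rational(215977292, 17293), Rational(1, 87493)) = Rational(215977292, 1513016449)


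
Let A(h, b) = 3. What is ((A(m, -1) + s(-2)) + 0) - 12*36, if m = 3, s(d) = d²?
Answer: -425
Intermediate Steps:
((A(m, -1) + s(-2)) + 0) - 12*36 = ((3 + (-2)²) + 0) - 12*36 = ((3 + 4) + 0) - 432 = (7 + 0) - 432 = 7 - 432 = -425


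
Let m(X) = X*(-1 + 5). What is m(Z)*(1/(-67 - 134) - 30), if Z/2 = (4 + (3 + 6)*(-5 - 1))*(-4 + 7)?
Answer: 2412400/67 ≈ 36006.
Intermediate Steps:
Z = -300 (Z = 2*((4 + (3 + 6)*(-5 - 1))*(-4 + 7)) = 2*((4 + 9*(-6))*3) = 2*((4 - 54)*3) = 2*(-50*3) = 2*(-150) = -300)
m(X) = 4*X (m(X) = X*4 = 4*X)
m(Z)*(1/(-67 - 134) - 30) = (4*(-300))*(1/(-67 - 134) - 30) = -1200*(1/(-201) - 30) = -1200*(-1/201 - 30) = -1200*(-6031/201) = 2412400/67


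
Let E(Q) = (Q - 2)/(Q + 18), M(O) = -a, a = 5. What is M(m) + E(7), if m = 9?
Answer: -24/5 ≈ -4.8000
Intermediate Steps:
M(O) = -5 (M(O) = -1*5 = -5)
E(Q) = (-2 + Q)/(18 + Q)
M(m) + E(7) = -5 + (-2 + 7)/(18 + 7) = -5 + 5/25 = -5 + (1/25)*5 = -5 + ⅕ = -24/5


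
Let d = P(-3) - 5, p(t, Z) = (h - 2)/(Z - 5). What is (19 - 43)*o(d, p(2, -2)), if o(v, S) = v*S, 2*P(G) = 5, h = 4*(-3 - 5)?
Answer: 2040/7 ≈ 291.43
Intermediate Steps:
h = -32 (h = 4*(-8) = -32)
P(G) = 5/2 (P(G) = (½)*5 = 5/2)
p(t, Z) = -34/(-5 + Z) (p(t, Z) = (-32 - 2)/(Z - 5) = -34/(-5 + Z))
d = -5/2 (d = 5/2 - 5 = -5/2 ≈ -2.5000)
o(v, S) = S*v
(19 - 43)*o(d, p(2, -2)) = (19 - 43)*(-34/(-5 - 2)*(-5/2)) = -24*(-34/(-7))*(-5)/2 = -24*(-34*(-⅐))*(-5)/2 = -816*(-5)/(7*2) = -24*(-85/7) = 2040/7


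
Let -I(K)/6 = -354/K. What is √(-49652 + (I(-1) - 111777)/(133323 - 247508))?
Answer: I*√647360406914015/114185 ≈ 222.82*I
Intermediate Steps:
I(K) = 2124/K (I(K) = -(-2124)/K = 2124/K)
√(-49652 + (I(-1) - 111777)/(133323 - 247508)) = √(-49652 + (2124/(-1) - 111777)/(133323 - 247508)) = √(-49652 + (2124*(-1) - 111777)/(-114185)) = √(-49652 + (-2124 - 111777)*(-1/114185)) = √(-49652 - 113901*(-1/114185)) = √(-49652 + 113901/114185) = √(-5669399719/114185) = I*√647360406914015/114185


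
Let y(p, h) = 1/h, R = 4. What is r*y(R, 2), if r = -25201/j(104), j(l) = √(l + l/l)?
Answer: -25201*√105/210 ≈ -1229.7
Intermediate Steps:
j(l) = √(1 + l) (j(l) = √(l + 1) = √(1 + l))
r = -25201*√105/105 (r = -25201/√(1 + 104) = -25201*√105/105 ≈ -2459.4)
r*y(R, 2) = -25201*√105/105/2 = -25201*√105/105*(½) = -25201*√105/210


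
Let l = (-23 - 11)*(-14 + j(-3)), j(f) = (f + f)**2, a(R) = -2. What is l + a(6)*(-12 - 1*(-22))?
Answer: -768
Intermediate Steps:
j(f) = 4*f**2 (j(f) = (2*f)**2 = 4*f**2)
l = -748 (l = (-23 - 11)*(-14 + 4*(-3)**2) = -34*(-14 + 4*9) = -34*(-14 + 36) = -34*22 = -748)
l + a(6)*(-12 - 1*(-22)) = -748 - 2*(-12 - 1*(-22)) = -748 - 2*(-12 + 22) = -748 - 2*10 = -748 - 20 = -768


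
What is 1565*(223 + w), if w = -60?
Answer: 255095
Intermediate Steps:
1565*(223 + w) = 1565*(223 - 60) = 1565*163 = 255095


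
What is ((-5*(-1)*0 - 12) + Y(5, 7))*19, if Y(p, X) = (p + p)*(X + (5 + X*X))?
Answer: 11362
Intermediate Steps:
Y(p, X) = 2*p*(5 + X + X²) (Y(p, X) = (2*p)*(X + (5 + X²)) = (2*p)*(5 + X + X²) = 2*p*(5 + X + X²))
((-5*(-1)*0 - 12) + Y(5, 7))*19 = ((-5*(-1)*0 - 12) + 2*5*(5 + 7 + 7²))*19 = ((5*0 - 12) + 2*5*(5 + 7 + 49))*19 = ((0 - 12) + 2*5*61)*19 = (-12 + 610)*19 = 598*19 = 11362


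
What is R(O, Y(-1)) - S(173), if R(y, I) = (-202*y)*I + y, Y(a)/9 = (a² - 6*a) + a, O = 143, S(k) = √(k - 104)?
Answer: -1559701 - √69 ≈ -1.5597e+6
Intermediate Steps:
S(k) = √(-104 + k)
Y(a) = -45*a + 9*a² (Y(a) = 9*((a² - 6*a) + a) = 9*(a² - 5*a) = -45*a + 9*a²)
R(y, I) = y - 202*I*y (R(y, I) = -202*I*y + y = y - 202*I*y)
R(O, Y(-1)) - S(173) = 143*(1 - 1818*(-1)*(-5 - 1)) - √(-104 + 173) = 143*(1 - 1818*(-1)*(-6)) - √69 = 143*(1 - 202*54) - √69 = 143*(1 - 10908) - √69 = 143*(-10907) - √69 = -1559701 - √69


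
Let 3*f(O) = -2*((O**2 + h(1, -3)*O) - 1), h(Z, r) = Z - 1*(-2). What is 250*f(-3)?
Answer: 500/3 ≈ 166.67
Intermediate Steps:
h(Z, r) = 2 + Z (h(Z, r) = Z + 2 = 2 + Z)
f(O) = 2/3 - 2*O - 2*O**2/3 (f(O) = (-2*((O**2 + (2 + 1)*O) - 1))/3 = (-2*((O**2 + 3*O) - 1))/3 = (-2*(-1 + O**2 + 3*O))/3 = (2 - 6*O - 2*O**2)/3 = 2/3 - 2*O - 2*O**2/3)
250*f(-3) = 250*(2/3 - 2*(-3) - 2/3*(-3)**2) = 250*(2/3 + 6 - 2/3*9) = 250*(2/3 + 6 - 6) = 250*(2/3) = 500/3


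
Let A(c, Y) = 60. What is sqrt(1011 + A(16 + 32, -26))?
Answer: 3*sqrt(119) ≈ 32.726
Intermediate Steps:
sqrt(1011 + A(16 + 32, -26)) = sqrt(1011 + 60) = sqrt(1071) = 3*sqrt(119)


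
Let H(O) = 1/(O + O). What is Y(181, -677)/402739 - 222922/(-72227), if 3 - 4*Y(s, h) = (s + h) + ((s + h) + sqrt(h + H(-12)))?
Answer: 359189399297/116354519012 - I*sqrt(97494)/19331472 ≈ 3.087 - 1.6152e-5*I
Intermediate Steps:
H(O) = 1/(2*O)
Y(s, h) = 3/4 - h/2 - s/2 - sqrt(-1/24 + h)/4 (Y(s, h) = 3/4 - ((s + h) + ((s + h) + sqrt(h + (1/2)/(-12))))/4 = 3/4 - ((h + s) + ((h + s) + sqrt(h + (1/2)*(-1/12))))/4 = 3/4 - ((h + s) + ((h + s) + sqrt(h - 1/24)))/4 = 3/4 - ((h + s) + ((h + s) + sqrt(-1/24 + h)))/4 = 3/4 - ((h + s) + (h + s + sqrt(-1/24 + h)))/4 = 3/4 - (sqrt(-1/24 + h) + 2*h + 2*s)/4 = 3/4 + (-h/2 - s/2 - sqrt(-1/24 + h)/4) = 3/4 - h/2 - s/2 - sqrt(-1/24 + h)/4)
Y(181, -677)/402739 - 222922/(-72227) = (3/4 - 1/2*(-677) - 1/2*181 - sqrt(-6 + 144*(-677))/48)/402739 - 222922/(-72227) = (3/4 + 677/2 - 181/2 - sqrt(-6 - 97488)/48)*(1/402739) - 222922*(-1/72227) = (3/4 + 677/2 - 181/2 - I*sqrt(97494)/48)*(1/402739) + 222922/72227 = (995/4 - I*sqrt(97494)/48)*(1/402739) + 222922/72227 = (995/1610956 - I*sqrt(97494)/19331472) + 222922/72227 = 359189399297/116354519012 - I*sqrt(97494)/19331472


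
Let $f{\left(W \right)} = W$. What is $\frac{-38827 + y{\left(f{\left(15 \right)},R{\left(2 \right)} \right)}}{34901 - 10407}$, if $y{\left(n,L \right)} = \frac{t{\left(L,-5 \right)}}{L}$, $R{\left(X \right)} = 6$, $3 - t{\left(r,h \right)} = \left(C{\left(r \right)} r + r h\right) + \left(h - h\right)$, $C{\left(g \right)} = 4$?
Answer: $- \frac{77651}{48988} \approx -1.5851$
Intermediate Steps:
$t{\left(r,h \right)} = 3 - 4 r - h r$ ($t{\left(r,h \right)} = 3 - \left(\left(4 r + r h\right) + \left(h - h\right)\right) = 3 - \left(\left(4 r + h r\right) + 0\right) = 3 - \left(4 r + h r\right) = 3 - 4 r - h r$)
$y{\left(n,L \right)} = \frac{3 + L}{L}$ ($y{\left(n,L \right)} = \frac{3 - 4 L - - 5 L}{L} = \frac{3 - 4 L + 5 L}{L} = \frac{3 + L}{L}$)
$\frac{-38827 + y{\left(f{\left(15 \right)},R{\left(2 \right)} \right)}}{34901 - 10407} = \frac{-38827 + \frac{3 + 6}{6}}{34901 - 10407} = \frac{-38827 + \frac{1}{6} \cdot 9}{24494} = \left(-38827 + \frac{3}{2}\right) \frac{1}{24494} = \left(- \frac{77651}{2}\right) \frac{1}{24494} = - \frac{77651}{48988}$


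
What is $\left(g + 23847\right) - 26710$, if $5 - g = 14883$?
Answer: $-17741$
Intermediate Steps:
$g = -14878$ ($g = 5 - 14883 = -14878$)
$\left(g + 23847\right) - 26710 = \left(-14878 + 23847\right) - 26710 = 8969 - 26710 = -17741$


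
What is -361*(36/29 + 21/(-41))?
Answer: -312987/1189 ≈ -263.24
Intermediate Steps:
-361*(36/29 + 21/(-41)) = -361*(36*(1/29) + 21*(-1/41)) = -361*(36/29 - 21/41) = -361*867/1189 = -312987/1189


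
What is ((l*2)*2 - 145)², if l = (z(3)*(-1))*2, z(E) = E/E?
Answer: 23409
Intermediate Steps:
z(E) = 1
l = -2 (l = (1*(-1))*2 = -1*2 = -2)
((l*2)*2 - 145)² = (-2*2*2 - 145)² = (-4*2 - 145)² = (-8 - 145)² = (-153)² = 23409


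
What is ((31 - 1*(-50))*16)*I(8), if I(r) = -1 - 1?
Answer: -2592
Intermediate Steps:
I(r) = -2
((31 - 1*(-50))*16)*I(8) = ((31 - 1*(-50))*16)*(-2) = ((31 + 50)*16)*(-2) = (81*16)*(-2) = 1296*(-2) = -2592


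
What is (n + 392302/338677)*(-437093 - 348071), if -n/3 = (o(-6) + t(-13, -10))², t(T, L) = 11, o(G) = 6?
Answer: 230242007212748/338677 ≈ 6.7983e+8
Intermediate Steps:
n = -867 (n = -3*(6 + 11)² = -3*17² = -3*289 = -867)
(n + 392302/338677)*(-437093 - 348071) = (-867 + 392302/338677)*(-437093 - 348071) = (-867 + 392302*(1/338677))*(-785164) = (-867 + 392302/338677)*(-785164) = -293240657/338677*(-785164) = 230242007212748/338677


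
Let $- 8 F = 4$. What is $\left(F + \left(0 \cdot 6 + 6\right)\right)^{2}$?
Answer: $\frac{121}{4} \approx 30.25$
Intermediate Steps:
$F = - \frac{1}{2}$ ($F = \left(- \frac{1}{8}\right) 4 = - \frac{1}{2} \approx -0.5$)
$\left(F + \left(0 \cdot 6 + 6\right)\right)^{2} = \left(- \frac{1}{2} + \left(0 \cdot 6 + 6\right)\right)^{2} = \left(- \frac{1}{2} + \left(0 + 6\right)\right)^{2} = \left(- \frac{1}{2} + 6\right)^{2} = \left(\frac{11}{2}\right)^{2} = \frac{121}{4}$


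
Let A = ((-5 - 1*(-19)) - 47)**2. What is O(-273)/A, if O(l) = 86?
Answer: 86/1089 ≈ 0.078972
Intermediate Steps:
A = 1089 (A = ((-5 + 19) - 47)**2 = (14 - 47)**2 = (-33)**2 = 1089)
O(-273)/A = 86/1089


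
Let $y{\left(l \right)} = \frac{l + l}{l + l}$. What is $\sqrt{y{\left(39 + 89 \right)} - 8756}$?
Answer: $i \sqrt{8755} \approx 93.568 i$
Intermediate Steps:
$y{\left(l \right)} = 1$ ($y{\left(l \right)} = \frac{2 l}{2 l} = 2 l \frac{1}{2 l} = 1$)
$\sqrt{y{\left(39 + 89 \right)} - 8756} = \sqrt{1 - 8756} = \sqrt{-8755} = i \sqrt{8755}$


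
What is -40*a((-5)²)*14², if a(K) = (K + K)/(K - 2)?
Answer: -392000/23 ≈ -17043.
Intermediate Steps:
a(K) = 2*K/(-2 + K) (a(K) = (2*K)/(-2 + K) = 2*K/(-2 + K))
-40*a((-5)²)*14² = -80*(-5)²/(-2 + (-5)²)*14² = -80*25/(-2 + 25)*196 = -80*25/23*196 = -40*50/23*196 = -2000/23*196 = -392000/23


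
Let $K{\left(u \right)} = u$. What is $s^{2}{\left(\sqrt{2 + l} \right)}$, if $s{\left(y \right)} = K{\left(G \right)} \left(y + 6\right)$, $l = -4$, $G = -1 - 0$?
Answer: $34 + 12 i \sqrt{2} \approx 34.0 + 16.971 i$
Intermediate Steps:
$G = -1$ ($G = -1 + 0 = -1$)
$s{\left(y \right)} = -6 - y$ ($s{\left(y \right)} = - (y + 6) = - (6 + y) = -6 - y$)
$s^{2}{\left(\sqrt{2 + l} \right)} = \left(-6 - \sqrt{2 - 4}\right)^{2} = \left(-6 - \sqrt{-2}\right)^{2} = \left(-6 - i \sqrt{2}\right)^{2}$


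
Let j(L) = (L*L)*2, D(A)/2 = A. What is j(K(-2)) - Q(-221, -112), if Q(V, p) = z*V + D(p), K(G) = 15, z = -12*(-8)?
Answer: 21890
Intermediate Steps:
D(A) = 2*A
z = 96
Q(V, p) = 2*p + 96*V (Q(V, p) = 96*V + 2*p = 2*p + 96*V)
j(L) = 2*L² (j(L) = L²*2 = 2*L²)
j(K(-2)) - Q(-221, -112) = 2*15² - (2*(-112) + 96*(-221)) = 2*225 - (-224 - 21216) = 450 - 1*(-21440) = 450 + 21440 = 21890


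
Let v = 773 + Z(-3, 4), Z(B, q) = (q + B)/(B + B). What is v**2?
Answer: 21501769/36 ≈ 5.9727e+5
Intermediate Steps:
Z(B, q) = (B + q)/(2*B) (Z(B, q) = (B + q)/((2*B)) = (B + q)*(1/(2*B)) = (B + q)/(2*B))
v = 4637/6 (v = 773 + (1/2)*(-3 + 4)/(-3) = 773 + (1/2)*(-1/3)*1 = 773 - 1/6 = 4637/6 ≈ 772.83)
v**2 = (4637/6)**2 = 21501769/36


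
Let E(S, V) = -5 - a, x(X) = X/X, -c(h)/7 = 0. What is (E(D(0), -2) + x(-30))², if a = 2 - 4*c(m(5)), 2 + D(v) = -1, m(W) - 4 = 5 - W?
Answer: 36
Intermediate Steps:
m(W) = 9 - W (m(W) = 4 + (5 - W) = 9 - W)
c(h) = 0 (c(h) = -7*0 = 0)
D(v) = -3 (D(v) = -2 - 1 = -3)
x(X) = 1
a = 2 (a = 2 - 4*0 = 2 + 0 = 2)
E(S, V) = -7 (E(S, V) = -5 - 1*2 = -5 - 2 = -7)
(E(D(0), -2) + x(-30))² = (-7 + 1)² = (-6)² = 36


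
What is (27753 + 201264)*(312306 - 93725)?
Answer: 50058764877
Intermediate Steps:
(27753 + 201264)*(312306 - 93725) = 229017*218581 = 50058764877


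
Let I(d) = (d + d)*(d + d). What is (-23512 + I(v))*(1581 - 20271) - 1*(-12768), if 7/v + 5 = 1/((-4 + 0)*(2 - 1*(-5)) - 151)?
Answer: 899698371159/2048 ≈ 4.3931e+8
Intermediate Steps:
v = -179/128 (v = 7/(-5 + 1/((-4 + 0)*(2 - 1*(-5)) - 151)) = 7/(-5 + 1/(-4*(2 + 5) - 151)) = 7/(-5 + 1/(-4*7 - 151)) = 7/(-5 + 1/(-28 - 151)) = 7/(-5 + 1/(-179)) = 7/(-5 - 1/179) = 7/(-896/179) = 7*(-179/896) = -179/128 ≈ -1.3984)
I(d) = 4*d² (I(d) = (2*d)*(2*d) = 4*d²)
(-23512 + I(v))*(1581 - 20271) - 1*(-12768) = (-23512 + 4*(-179/128)²)*(1581 - 20271) - 1*(-12768) = (-23512 + 4*(32041/16384))*(-18690) + 12768 = (-23512 + 32041/4096)*(-18690) + 12768 = -96273111/4096*(-18690) + 12768 = 899672222295/2048 + 12768 = 899698371159/2048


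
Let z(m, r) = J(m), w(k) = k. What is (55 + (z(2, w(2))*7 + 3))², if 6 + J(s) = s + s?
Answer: 1936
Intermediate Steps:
J(s) = -6 + 2*s (J(s) = -6 + (s + s) = -6 + 2*s)
z(m, r) = -6 + 2*m
(55 + (z(2, w(2))*7 + 3))² = (55 + ((-6 + 2*2)*7 + 3))² = (55 + ((-6 + 4)*7 + 3))² = (55 + (-2*7 + 3))² = (55 + (-14 + 3))² = (55 - 11)² = 44² = 1936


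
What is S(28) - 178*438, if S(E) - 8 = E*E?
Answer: -77172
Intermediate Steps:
S(E) = 8 + E² (S(E) = 8 + E*E = 8 + E²)
S(28) - 178*438 = (8 + 28²) - 178*438 = (8 + 784) - 77964 = 792 - 77964 = -77172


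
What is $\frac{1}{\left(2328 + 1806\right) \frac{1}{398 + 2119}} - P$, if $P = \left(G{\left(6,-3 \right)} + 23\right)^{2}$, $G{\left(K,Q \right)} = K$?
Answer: $- \frac{1158059}{1378} \approx -840.39$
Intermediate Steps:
$P = 841$ ($P = \left(6 + 23\right)^{2} = 29^{2} = 841$)
$\frac{1}{\left(2328 + 1806\right) \frac{1}{398 + 2119}} - P = \frac{1}{\left(2328 + 1806\right) \frac{1}{398 + 2119}} - 841 = \frac{1}{4134 \cdot \frac{1}{2517}} - 841 = \frac{1}{\frac{1378}{839}} - 841 = \frac{839}{1378} - 841 = - \frac{1158059}{1378}$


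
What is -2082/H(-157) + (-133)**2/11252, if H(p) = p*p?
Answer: 412589497/277350548 ≈ 1.4876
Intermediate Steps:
H(p) = p**2
-2082/H(-157) + (-133)**2/11252 = -2082/((-157)**2) + (-133)**2/11252 = -2082/24649 + 17689*(1/11252) = -2082*1/24649 + 17689/11252 = -2082/24649 + 17689/11252 = 412589497/277350548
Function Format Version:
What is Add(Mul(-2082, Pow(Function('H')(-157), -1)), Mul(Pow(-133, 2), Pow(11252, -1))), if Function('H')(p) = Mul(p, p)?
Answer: Rational(412589497, 277350548) ≈ 1.4876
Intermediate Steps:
Function('H')(p) = Pow(p, 2)
Add(Mul(-2082, Pow(Function('H')(-157), -1)), Mul(Pow(-133, 2), Pow(11252, -1))) = Add(Mul(-2082, Pow(Pow(-157, 2), -1)), Mul(Pow(-133, 2), Pow(11252, -1))) = Add(Mul(-2082, Pow(24649, -1)), Mul(17689, Rational(1, 11252))) = Add(Mul(-2082, Rational(1, 24649)), Rational(17689, 11252)) = Add(Rational(-2082, 24649), Rational(17689, 11252)) = Rational(412589497, 277350548)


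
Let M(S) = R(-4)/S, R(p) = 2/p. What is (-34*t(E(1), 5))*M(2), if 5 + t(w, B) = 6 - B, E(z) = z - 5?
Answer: -34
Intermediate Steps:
E(z) = -5 + z
t(w, B) = 1 - B (t(w, B) = -5 + (6 - B) = 1 - B)
M(S) = -1/(2*S) (M(S) = (2/(-4))/S = (2*(-¼))/S = -1/(2*S))
(-34*t(E(1), 5))*M(2) = (-34*(1 - 1*5))*(-½/2) = (-34*(1 - 5))*(-½*½) = -34*(-4)*(-¼) = 136*(-¼) = -34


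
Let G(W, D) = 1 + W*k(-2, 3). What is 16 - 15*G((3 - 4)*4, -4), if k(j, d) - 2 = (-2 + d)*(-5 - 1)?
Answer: -239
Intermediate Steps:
k(j, d) = 14 - 6*d (k(j, d) = 2 + (-2 + d)*(-5 - 1) = 2 + (-2 + d)*(-6) = 2 + (12 - 6*d) = 14 - 6*d)
G(W, D) = 1 - 4*W (G(W, D) = 1 + W*(14 - 6*3) = 1 + W*(14 - 18) = 1 + W*(-4) = 1 - 4*W)
16 - 15*G((3 - 4)*4, -4) = 16 - 15*(1 - 4*(3 - 4)*4) = 16 - 15*(1 - (-4)*4) = 16 - 15*(1 - 4*(-4)) = 16 - 15*(1 + 16) = 16 - 15*17 = 16 - 255 = -239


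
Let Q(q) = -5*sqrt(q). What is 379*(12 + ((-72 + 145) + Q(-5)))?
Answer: 32215 - 1895*I*sqrt(5) ≈ 32215.0 - 4237.4*I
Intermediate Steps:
379*(12 + ((-72 + 145) + Q(-5))) = 379*(12 + ((-72 + 145) - 5*I*sqrt(5))) = 379*(12 + (73 - 5*I*sqrt(5))) = 379*(85 - 5*I*sqrt(5)) = 32215 - 1895*I*sqrt(5)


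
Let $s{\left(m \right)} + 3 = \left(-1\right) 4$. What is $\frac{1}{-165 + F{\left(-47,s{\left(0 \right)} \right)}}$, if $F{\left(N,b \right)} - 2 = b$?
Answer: $- \frac{1}{170} \approx -0.0058824$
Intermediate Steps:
$s{\left(m \right)} = -7$ ($s{\left(m \right)} = -3 - 4 = -7$)
$F{\left(N,b \right)} = 2 + b$
$\frac{1}{-165 + F{\left(-47,s{\left(0 \right)} \right)}} = \frac{1}{-165 + \left(2 - 7\right)} = \frac{1}{-165 - 5} = \frac{1}{-170} = - \frac{1}{170}$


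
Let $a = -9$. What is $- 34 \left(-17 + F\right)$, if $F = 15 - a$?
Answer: $-238$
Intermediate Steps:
$F = 24$ ($F = 15 - -9 = 15 + 9 = 24$)
$- 34 \left(-17 + F\right) = - 34 \left(-17 + 24\right) = \left(-34\right) 7 = -238$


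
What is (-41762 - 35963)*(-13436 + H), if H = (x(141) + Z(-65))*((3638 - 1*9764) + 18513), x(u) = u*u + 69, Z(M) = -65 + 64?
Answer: -19205445428575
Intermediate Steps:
Z(M) = -1
x(u) = 69 + u² (x(u) = u² + 69 = 69 + u²)
H = 247108263 (H = ((69 + 141²) - 1)*((3638 - 1*9764) + 18513) = ((69 + 19881) - 1)*((3638 - 9764) + 18513) = (19950 - 1)*(-6126 + 18513) = 19949*12387 = 247108263)
(-41762 - 35963)*(-13436 + H) = (-41762 - 35963)*(-13436 + 247108263) = -77725*247094827 = -19205445428575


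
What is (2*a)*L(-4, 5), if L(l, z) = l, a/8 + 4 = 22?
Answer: -1152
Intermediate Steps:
a = 144 (a = -32 + 8*22 = -32 + 176 = 144)
(2*a)*L(-4, 5) = (2*144)*(-4) = 288*(-4) = -1152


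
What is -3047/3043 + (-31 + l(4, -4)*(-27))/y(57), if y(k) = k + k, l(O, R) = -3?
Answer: -97604/173451 ≈ -0.56272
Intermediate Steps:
y(k) = 2*k
-3047/3043 + (-31 + l(4, -4)*(-27))/y(57) = -3047/3043 + (-31 - 3*(-27))/((2*57)) = -3047*1/3043 + (-31 + 81)/114 = -3047/3043 + 50*(1/114) = -3047/3043 + 25/57 = -97604/173451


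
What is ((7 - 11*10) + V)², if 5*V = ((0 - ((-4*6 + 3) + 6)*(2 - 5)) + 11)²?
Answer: 410881/25 ≈ 16435.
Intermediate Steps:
V = 1156/5 (V = ((0 - ((-4*6 + 3) + 6)*(2 - 5)) + 11)²/5 = ((0 - ((-24 + 3) + 6)*(-3)) + 11)²/5 = ((0 - (-21 + 6)*(-3)) + 11)²/5 = ((0 - (-15)*(-3)) + 11)²/5 = ((0 - 1*45) + 11)²/5 = ((0 - 45) + 11)²/5 = (-45 + 11)²/5 = (⅕)*(-34)² = (⅕)*1156 = 1156/5 ≈ 231.20)
((7 - 11*10) + V)² = ((7 - 11*10) + 1156/5)² = ((7 - 110) + 1156/5)² = (-103 + 1156/5)² = (641/5)² = 410881/25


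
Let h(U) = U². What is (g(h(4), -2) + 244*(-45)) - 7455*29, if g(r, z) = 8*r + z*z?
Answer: -227043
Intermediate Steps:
g(r, z) = z² + 8*r (g(r, z) = 8*r + z² = z² + 8*r)
(g(h(4), -2) + 244*(-45)) - 7455*29 = (((-2)² + 8*4²) + 244*(-45)) - 7455*29 = ((4 + 8*16) - 10980) - 216195 = ((4 + 128) - 10980) - 216195 = (132 - 10980) - 216195 = -10848 - 216195 = -227043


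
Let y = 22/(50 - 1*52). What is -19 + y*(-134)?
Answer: 1455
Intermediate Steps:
y = -11 (y = 22/(50 - 52) = 22/(-2) = 22*(-½) = -11)
-19 + y*(-134) = -19 - 11*(-134) = -19 + 1474 = 1455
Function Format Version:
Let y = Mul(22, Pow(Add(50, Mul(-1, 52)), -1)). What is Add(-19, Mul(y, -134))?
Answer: 1455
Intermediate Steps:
y = -11 (y = Mul(22, Pow(Add(50, -52), -1)) = Mul(22, Pow(-2, -1)) = Mul(22, Rational(-1, 2)) = -11)
Add(-19, Mul(y, -134)) = Add(-19, Mul(-11, -134)) = Add(-19, 1474) = 1455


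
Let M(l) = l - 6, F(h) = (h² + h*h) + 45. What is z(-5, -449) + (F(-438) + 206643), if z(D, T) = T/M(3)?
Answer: 1771577/3 ≈ 5.9053e+5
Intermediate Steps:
F(h) = 45 + 2*h² (F(h) = (h² + h²) + 45 = 2*h² + 45 = 45 + 2*h²)
M(l) = -6 + l
z(D, T) = -T/3 (z(D, T) = T/(-6 + 3) = T/(-3) = T*(-⅓) = -T/3)
z(-5, -449) + (F(-438) + 206643) = -⅓*(-449) + ((45 + 2*(-438)²) + 206643) = 449/3 + ((45 + 2*191844) + 206643) = 449/3 + ((45 + 383688) + 206643) = 449/3 + (383733 + 206643) = 449/3 + 590376 = 1771577/3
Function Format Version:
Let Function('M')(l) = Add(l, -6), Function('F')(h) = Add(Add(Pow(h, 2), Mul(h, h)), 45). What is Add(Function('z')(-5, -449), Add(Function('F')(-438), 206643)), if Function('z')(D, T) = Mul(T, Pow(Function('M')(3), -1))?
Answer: Rational(1771577, 3) ≈ 5.9053e+5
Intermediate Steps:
Function('F')(h) = Add(45, Mul(2, Pow(h, 2))) (Function('F')(h) = Add(Add(Pow(h, 2), Pow(h, 2)), 45) = Add(Mul(2, Pow(h, 2)), 45) = Add(45, Mul(2, Pow(h, 2))))
Function('M')(l) = Add(-6, l)
Function('z')(D, T) = Mul(Rational(-1, 3), T) (Function('z')(D, T) = Mul(T, Pow(Add(-6, 3), -1)) = Mul(T, Pow(-3, -1)) = Mul(T, Rational(-1, 3)) = Mul(Rational(-1, 3), T))
Add(Function('z')(-5, -449), Add(Function('F')(-438), 206643)) = Add(Mul(Rational(-1, 3), -449), Add(Add(45, Mul(2, Pow(-438, 2))), 206643)) = Add(Rational(449, 3), Add(Add(45, Mul(2, 191844)), 206643)) = Add(Rational(449, 3), Add(Add(45, 383688), 206643)) = Add(Rational(449, 3), Add(383733, 206643)) = Add(Rational(449, 3), 590376) = Rational(1771577, 3)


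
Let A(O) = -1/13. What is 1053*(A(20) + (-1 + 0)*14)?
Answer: -14823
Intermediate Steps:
A(O) = -1/13 (A(O) = -1*1/13 = -1/13)
1053*(A(20) + (-1 + 0)*14) = 1053*(-1/13 + (-1 + 0)*14) = 1053*(-1/13 - 1*14) = 1053*(-1/13 - 14) = 1053*(-183/13) = -14823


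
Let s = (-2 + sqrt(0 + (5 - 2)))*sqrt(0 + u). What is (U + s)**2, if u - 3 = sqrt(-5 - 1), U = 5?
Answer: (5 - sqrt(3 + I*sqrt(6))*(2 - sqrt(3)))**2 ≈ 20.248 - 1.5944*I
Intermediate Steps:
u = 3 + I*sqrt(6) (u = 3 + sqrt(-5 - 1) = 3 + sqrt(-6) = 3 + I*sqrt(6) ≈ 3.0 + 2.4495*I)
s = sqrt(3 + I*sqrt(6))*(-2 + sqrt(3)) (s = (-2 + sqrt(0 + (5 - 2)))*sqrt(0 + (3 + I*sqrt(6))) = (-2 + sqrt(0 + 3))*sqrt(3 + I*sqrt(6)) = (-2 + sqrt(3))*sqrt(3 + I*sqrt(6)) = sqrt(3 + I*sqrt(6))*(-2 + sqrt(3)) ≈ -0.49672 - 0.17703*I)
(U + s)**2 = (5 + sqrt(3 + I*sqrt(6))*(-2 + sqrt(3)))**2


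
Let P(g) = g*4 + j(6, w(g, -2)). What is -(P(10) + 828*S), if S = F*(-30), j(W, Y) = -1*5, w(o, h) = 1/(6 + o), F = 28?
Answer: 695485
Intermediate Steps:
j(W, Y) = -5
S = -840 (S = 28*(-30) = -840)
P(g) = -5 + 4*g (P(g) = g*4 - 5 = 4*g - 5 = -5 + 4*g)
-(P(10) + 828*S) = -((-5 + 4*10) + 828*(-840)) = -((-5 + 40) - 695520) = -(35 - 695520) = -1*(-695485) = 695485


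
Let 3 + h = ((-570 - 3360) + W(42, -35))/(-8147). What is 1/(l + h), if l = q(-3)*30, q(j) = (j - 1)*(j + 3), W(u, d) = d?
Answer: -8147/20476 ≈ -0.39788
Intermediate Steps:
q(j) = (-1 + j)*(3 + j)
h = -20476/8147 (h = -3 + ((-570 - 3360) - 35)/(-8147) = -3 + (-3930 - 35)*(-1/8147) = -3 - 3965*(-1/8147) = -3 + 3965/8147 = -20476/8147 ≈ -2.5133)
l = 0 (l = (-3 + (-3)² + 2*(-3))*30 = (-3 + 9 - 6)*30 = 0*30 = 0)
1/(l + h) = 1/(0 - 20476/8147) = 1/(-20476/8147) = -8147/20476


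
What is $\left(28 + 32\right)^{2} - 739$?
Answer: $2861$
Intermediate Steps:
$\left(28 + 32\right)^{2} - 739 = 60^{2} - 739 = 3600 - 739 = 2861$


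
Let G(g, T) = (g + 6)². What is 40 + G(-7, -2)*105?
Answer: 145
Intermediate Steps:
G(g, T) = (6 + g)²
40 + G(-7, -2)*105 = 40 + (6 - 7)²*105 = 40 + (-1)²*105 = 40 + 1*105 = 40 + 105 = 145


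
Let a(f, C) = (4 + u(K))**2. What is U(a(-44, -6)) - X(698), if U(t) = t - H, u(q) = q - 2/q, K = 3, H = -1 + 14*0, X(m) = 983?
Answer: -8477/9 ≈ -941.89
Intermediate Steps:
H = -1 (H = -1 + 0 = -1)
a(f, C) = 361/9 (a(f, C) = (4 + (3 - 2/3))**2 = (4 + 7/3)**2 = (19/3)**2 = 361/9)
U(t) = 1 + t (U(t) = t - 1*(-1) = t + 1 = 1 + t)
U(a(-44, -6)) - X(698) = (1 + 361/9) - 1*983 = 370/9 - 983 = -8477/9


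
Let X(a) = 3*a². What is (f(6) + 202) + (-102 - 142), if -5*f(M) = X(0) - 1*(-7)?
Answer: -217/5 ≈ -43.400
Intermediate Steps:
f(M) = -7/5 (f(M) = -(3*0² - 1*(-7))/5 = -(3*0 + 7)/5 = -(0 + 7)/5 = -⅕*7 = -7/5)
(f(6) + 202) + (-102 - 142) = (-7/5 + 202) + (-102 - 142) = 1003/5 - 244 = -217/5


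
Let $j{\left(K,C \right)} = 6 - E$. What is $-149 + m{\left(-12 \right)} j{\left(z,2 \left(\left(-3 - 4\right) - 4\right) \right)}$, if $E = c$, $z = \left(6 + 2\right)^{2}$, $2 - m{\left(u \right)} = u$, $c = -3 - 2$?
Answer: $5$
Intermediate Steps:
$c = -5$
$m{\left(u \right)} = 2 - u$
$z = 64$ ($z = 8^{2} = 64$)
$E = -5$
$j{\left(K,C \right)} = 11$ ($j{\left(K,C \right)} = 6 - -5 = 6 + 5 = 11$)
$-149 + m{\left(-12 \right)} j{\left(z,2 \left(\left(-3 - 4\right) - 4\right) \right)} = -149 + \left(2 - -12\right) 11 = -149 + \left(2 + 12\right) 11 = -149 + 14 \cdot 11 = -149 + 154 = 5$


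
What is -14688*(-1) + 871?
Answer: 15559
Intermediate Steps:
-14688*(-1) + 871 = -864*(-17) + 871 = 14688 + 871 = 15559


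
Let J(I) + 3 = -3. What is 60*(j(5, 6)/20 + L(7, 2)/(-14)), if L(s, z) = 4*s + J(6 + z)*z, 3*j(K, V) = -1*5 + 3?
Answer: -494/7 ≈ -70.571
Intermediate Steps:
J(I) = -6 (J(I) = -3 - 3 = -6)
j(K, V) = -⅔ (j(K, V) = (-1*5 + 3)/3 = (-5 + 3)/3 = (⅓)*(-2) = -⅔)
L(s, z) = -6*z + 4*s (L(s, z) = 4*s - 6*z = -6*z + 4*s)
60*(j(5, 6)/20 + L(7, 2)/(-14)) = 60*(-⅔/20 + (-6*2 + 4*7)/(-14)) = 60*(-⅔*1/20 + (-12 + 28)*(-1/14)) = 60*(-1/30 + 16*(-1/14)) = 60*(-1/30 - 8/7) = 60*(-247/210) = -494/7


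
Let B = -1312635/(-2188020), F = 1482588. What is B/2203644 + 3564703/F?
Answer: 95486861373900389/39713731775518608 ≈ 2.4044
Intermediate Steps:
B = 87509/145868 (B = -1312635*(-1/2188020) = 87509/145868 ≈ 0.59992)
B/2203644 + 3564703/F = (87509/145868)/2203644 + 3564703/1482588 = (87509/145868)*(1/2203644) + 3564703*(1/1482588) = 87509/321441142992 + 3564703/1482588 = 95486861373900389/39713731775518608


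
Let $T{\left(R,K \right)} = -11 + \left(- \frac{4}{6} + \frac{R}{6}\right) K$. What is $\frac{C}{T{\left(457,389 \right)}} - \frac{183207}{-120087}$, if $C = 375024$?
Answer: $\frac{33609459865}{2350382793} \approx 14.3$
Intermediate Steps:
$T{\left(R,K \right)} = -11 + K \left(- \frac{2}{3} + \frac{R}{6}\right)$ ($T{\left(R,K \right)} = -11 + \left(\left(-4\right) \frac{1}{6} + R \frac{1}{6}\right) K = -11 + \left(- \frac{2}{3} + \frac{R}{6}\right) K = -11 + K \left(- \frac{2}{3} + \frac{R}{6}\right)$)
$\frac{C}{T{\left(457,389 \right)}} - \frac{183207}{-120087} = \frac{375024}{-11 - \frac{778}{3} + \frac{1}{6} \cdot 389 \cdot 457} - \frac{183207}{-120087} = \frac{375024}{-11 - \frac{778}{3} + \frac{177773}{6}} - - \frac{61069}{40029} = \frac{375024}{\frac{58717}{2}} + \frac{61069}{40029} = 375024 \cdot \frac{2}{58717} + \frac{61069}{40029} = \frac{750048}{58717} + \frac{61069}{40029} = \frac{33609459865}{2350382793}$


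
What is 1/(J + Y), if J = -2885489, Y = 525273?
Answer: -1/2360216 ≈ -4.2369e-7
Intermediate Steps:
1/(J + Y) = 1/(-2885489 + 525273) = 1/(-2360216) = -1/2360216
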